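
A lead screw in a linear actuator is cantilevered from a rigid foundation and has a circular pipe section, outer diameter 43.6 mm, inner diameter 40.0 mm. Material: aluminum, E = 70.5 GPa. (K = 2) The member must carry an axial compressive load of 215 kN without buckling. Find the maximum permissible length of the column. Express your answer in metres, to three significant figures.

L_max ≈ 0.205 m

d_o = 43.6 mm, d_i = 40.0 mm
I = π(d_o⁴ − d_i⁴)/64 = π(43.6⁴ − 40.00⁴)/64 = 5.172×10^4 mm⁴
I = 5.172×10^-8 m⁴
At the buckling limit P_cr = P = 2.150×10^5 N
From P_cr = π²EI/(K·L)²:  L = (1/K)·√(π²EI/P_cr) = (1/2)·√(π²×7.05×10^10×5.172×10^-8/2.150×10^5)
L = 0.205 m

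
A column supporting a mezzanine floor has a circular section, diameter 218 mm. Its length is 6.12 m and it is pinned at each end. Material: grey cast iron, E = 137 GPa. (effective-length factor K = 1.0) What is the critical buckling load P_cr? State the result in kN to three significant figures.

I = πd⁴/64 = π×218⁴/64 = 1.109×10^8 mm⁴
I = 1.109×10^8 mm⁴ = 1.109×10^-4 m⁴
Effective length L_e = K·L = 1 × 6.12 = 6.120 m
P_cr = π²EI / L_e² = π² × 137×10⁹ × 1.109×10^-4 / 6.120² = 4.002×10^6 N

P_cr ≈ 4000 kN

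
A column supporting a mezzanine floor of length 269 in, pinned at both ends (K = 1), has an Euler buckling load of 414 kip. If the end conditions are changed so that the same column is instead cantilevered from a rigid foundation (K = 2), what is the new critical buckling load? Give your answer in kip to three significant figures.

P_cr ≈ 104 kip

P_cr ∝ 1/K², so P_cr,new = P_cr,old × (K_old/K_new)² = 414 × (1/2)²
= 414 × 0.2500 = 104 kip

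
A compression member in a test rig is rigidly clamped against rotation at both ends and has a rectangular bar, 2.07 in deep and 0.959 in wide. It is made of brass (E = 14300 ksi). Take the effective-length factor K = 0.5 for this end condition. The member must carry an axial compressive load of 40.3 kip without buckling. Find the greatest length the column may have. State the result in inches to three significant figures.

L_max ≈ 46.2 in

Buckling occurs about the weak axis: I_min = h·b³/12 with b = 0.959 in (the shorter side).
I_min = 2.07×0.959³/12 = 0.1521 in⁴
At the buckling limit P_cr = P = 4.030×10^4 lb
From P_cr = π²EI/(K·L)²:  L = (1/K)·√(π²EI/P_cr) = (1/0.5)·√(π²×1.43×10^7×0.1521/4.030×10^4)
L = 46.2 in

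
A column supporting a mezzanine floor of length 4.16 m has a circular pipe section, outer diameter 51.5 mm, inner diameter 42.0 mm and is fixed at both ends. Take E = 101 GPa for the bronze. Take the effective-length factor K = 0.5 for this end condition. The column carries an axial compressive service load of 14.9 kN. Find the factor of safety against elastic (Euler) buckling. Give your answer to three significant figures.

n ≈ 2.98

d_o = 51.5 mm, d_i = 42.0 mm
I = π(d_o⁴ − d_i⁴)/64 = π(51.5⁴ − 42.00⁴)/64 = 1.926×10^5 mm⁴
I = 1.926×10^5 mm⁴ = 1.926×10^-7 m⁴
Effective length L_e = K·L = 0.5 × 4.16 = 2.080 m
P_cr = π²EI / L_e² = π² × 101×10⁹ × 1.926×10^-7 / 2.080² = 4.437×10^4 N
Factor of safety n = P_cr / P = 44.366 / 14.9 = 2.98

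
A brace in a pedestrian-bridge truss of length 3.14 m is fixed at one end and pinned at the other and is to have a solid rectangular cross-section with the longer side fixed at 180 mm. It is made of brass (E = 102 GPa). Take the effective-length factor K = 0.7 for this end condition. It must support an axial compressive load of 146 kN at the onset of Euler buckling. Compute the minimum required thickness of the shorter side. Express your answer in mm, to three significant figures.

L_e = K·L = 0.7 × 3.14 = 2.198 m
Required I = P_cr·L_e²/(π²E) = 1.460×10^5 × 2.198² / (π² × 1.02×10^11) = 7.007×10^-7 m⁴
I_req = 7.007×10^5 mm⁴
Rectangle, weak axis: I_min = h·b³/12 with h = 180 mm fixed  ⇒  b = (12I/h)^(1/3) = 36.0 mm

b ≈ 36.0 mm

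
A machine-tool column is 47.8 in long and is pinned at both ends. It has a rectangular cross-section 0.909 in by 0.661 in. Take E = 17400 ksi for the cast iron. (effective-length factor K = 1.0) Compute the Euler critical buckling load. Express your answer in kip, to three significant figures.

P_cr ≈ 1.64 kip

Buckling occurs about the weak axis: I_min = h·b³/12 with b = 0.661 in (the shorter side).
I_min = 0.909×0.661³/12 = 2.188×10^-2 in⁴
Effective length L_e = K·L = 1 × 47.8 = 47.80 in
P_cr = π²EI / L_e² = π² × 17400×10³ × 2.188×10^-2 / 47.80² = 1.644×10^3 lb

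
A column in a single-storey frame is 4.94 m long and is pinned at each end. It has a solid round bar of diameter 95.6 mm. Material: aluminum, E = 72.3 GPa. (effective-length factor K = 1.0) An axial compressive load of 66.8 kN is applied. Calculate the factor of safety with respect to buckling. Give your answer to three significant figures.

n ≈ 1.79

I = πd⁴/64 = π×95.6⁴/64 = 4.100×10^6 mm⁴
I = 4.100×10^6 mm⁴ = 4.100×10^-6 m⁴
Effective length L_e = K·L = 1 × 4.94 = 4.940 m
P_cr = π²EI / L_e² = π² × 72.3×10⁹ × 4.100×10^-6 / 4.940² = 1.199×10^5 N
Factor of safety n = P_cr / P = 119.89 / 66.8 = 1.79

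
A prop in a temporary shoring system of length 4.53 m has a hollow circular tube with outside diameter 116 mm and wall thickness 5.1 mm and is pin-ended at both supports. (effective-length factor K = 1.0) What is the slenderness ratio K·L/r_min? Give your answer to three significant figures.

Inner diameter d_i = 116 − 2×5.1 = 105.8 mm
I = π(d_o⁴ − d_i⁴)/64 = π(116⁴ − 105.8⁴)/64 = 2.737×10^6 mm⁴
A = 1.777×10^3 mm²;  r_min = √(I/A) = √(2.737×10^6/1.777×10^3) = 39.25 mm
L_e = K·L = 1 × 4.53 m = 4.530 m = 4530.0 mm
λ = L_e / r_min = 4530.0 / 39.25 = 115

λ ≈ 115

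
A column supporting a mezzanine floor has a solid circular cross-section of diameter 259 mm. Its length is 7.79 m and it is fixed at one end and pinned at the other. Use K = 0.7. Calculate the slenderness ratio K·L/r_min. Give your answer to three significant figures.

I = πd⁴/64 = π×259⁴/64 = 2.209×10^8 mm⁴
A = 5.269×10^4 mm²;  r_min = √(I/A) = √(2.209×10^8/5.269×10^4) = 64.75 mm
L_e = K·L = 0.7 × 7.79 m = 5.453 m = 5453.0 mm
λ = L_e / r_min = 5453.0 / 64.75 = 84.2

λ ≈ 84.2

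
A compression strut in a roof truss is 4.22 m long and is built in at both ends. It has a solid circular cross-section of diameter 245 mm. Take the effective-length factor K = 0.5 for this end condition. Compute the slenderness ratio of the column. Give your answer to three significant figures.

I = πd⁴/64 = π×245⁴/64 = 1.769×10^8 mm⁴
A = 4.714×10^4 mm²;  r_min = √(I/A) = √(1.769×10^8/4.714×10^4) = 61.25 mm
L_e = K·L = 0.5 × 4.22 m = 2.110 m = 2110.0 mm
λ = L_e / r_min = 2110.0 / 61.25 = 34.4

λ ≈ 34.4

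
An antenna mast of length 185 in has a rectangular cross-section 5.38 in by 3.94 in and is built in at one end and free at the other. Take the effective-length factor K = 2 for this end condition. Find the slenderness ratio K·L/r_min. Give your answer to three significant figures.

λ ≈ 325

Buckling occurs about the weak axis: I_min = h·b³/12 with b = 3.94 in (the shorter side).
I_min = 5.38×3.94³/12 = 27.42 in⁴
A = 21.20 in²;  r_min = √(I/A) = √(27.42/21.20) = 1.137 in
L_e = K·L = 2 × 185 = 370.0 in
λ = L_e / r_min = 370.00 / 1.137 = 325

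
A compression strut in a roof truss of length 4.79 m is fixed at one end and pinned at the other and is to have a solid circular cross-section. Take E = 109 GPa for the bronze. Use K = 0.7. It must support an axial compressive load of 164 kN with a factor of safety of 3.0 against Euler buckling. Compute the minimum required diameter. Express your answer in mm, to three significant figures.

d ≈ 101 mm

Required P_cr = n·P = 3.0 × 164 = 492.0 kN
L_e = K·L = 0.7 × 4.79 = 3.353 m
Required I = P_cr·L_e²/(π²E) = 4.920×10^5 × 3.353² / (π² × 1.09×10^11) = 5.142×10^-6 m⁴
I_req = 5.142×10^6 mm⁴
Solid circle: I = πd⁴/64  ⇒  d = (64I/π)^(1/4) = (64×5.142×10^6/π)^(1/4) = 101 mm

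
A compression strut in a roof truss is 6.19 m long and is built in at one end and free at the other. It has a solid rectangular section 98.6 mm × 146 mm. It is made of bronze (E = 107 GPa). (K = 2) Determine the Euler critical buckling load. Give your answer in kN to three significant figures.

P_cr ≈ 80.4 kN

Buckling occurs about the weak axis: I_min = h·b³/12 with b = 98.6 mm (the shorter side).
I_min = 146×98.6³/12 = 1.166×10^7 mm⁴
I = 1.166×10^7 mm⁴ = 1.166×10^-5 m⁴
Effective length L_e = K·L = 2 × 6.19 = 12.38 m
P_cr = π²EI / L_e² = π² × 107×10⁹ × 1.166×10^-5 / 12.38² = 8.036×10^4 N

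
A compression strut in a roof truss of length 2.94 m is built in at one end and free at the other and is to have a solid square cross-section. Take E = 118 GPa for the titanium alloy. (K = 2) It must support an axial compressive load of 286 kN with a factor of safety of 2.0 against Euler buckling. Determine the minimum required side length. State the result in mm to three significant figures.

Required P_cr = n·P = 2.0 × 286 = 572.0 kN
L_e = K·L = 2 × 2.94 = 5.880 m
Required I = P_cr·L_e²/(π²E) = 5.720×10^5 × 5.880² / (π² × 1.18×10^11) = 1.698×10^-5 m⁴
I_req = 1.698×10^7 mm⁴
Solid square: I = a⁴/12  ⇒  a = (12I)^(1/4) = (12×1.698×10^7)^(1/4) = 119 mm

a ≈ 119 mm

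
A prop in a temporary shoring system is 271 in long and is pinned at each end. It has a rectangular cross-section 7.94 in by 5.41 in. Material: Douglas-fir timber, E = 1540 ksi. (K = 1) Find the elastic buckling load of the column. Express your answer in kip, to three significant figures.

P_cr ≈ 21.7 kip

Buckling occurs about the weak axis: I_min = h·b³/12 with b = 5.41 in (the shorter side).
I_min = 7.94×5.41³/12 = 104.8 in⁴
Effective length L_e = K·L = 1 × 271 = 271.0 in
P_cr = π²EI / L_e² = π² × 1540×10³ × 104.8 / 271.0² = 2.168×10^4 lb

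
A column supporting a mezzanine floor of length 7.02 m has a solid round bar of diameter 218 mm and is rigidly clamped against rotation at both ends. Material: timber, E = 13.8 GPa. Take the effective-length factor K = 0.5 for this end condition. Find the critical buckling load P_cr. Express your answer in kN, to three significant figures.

I = πd⁴/64 = π×218⁴/64 = 1.109×10^8 mm⁴
I = 1.109×10^8 mm⁴ = 1.109×10^-4 m⁴
Effective length L_e = K·L = 0.5 × 7.02 = 3.510 m
P_cr = π²EI / L_e² = π² × 13.8×10⁹ × 1.109×10^-4 / 3.510² = 1.226×10^6 N

P_cr ≈ 1230 kN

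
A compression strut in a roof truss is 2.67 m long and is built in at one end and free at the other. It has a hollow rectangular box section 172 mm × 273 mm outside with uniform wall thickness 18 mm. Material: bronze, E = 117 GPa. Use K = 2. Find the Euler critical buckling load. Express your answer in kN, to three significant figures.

Inner dimensions: h_i = 273 − 2×18 = 237.0 mm, b_i = 172 − 2×18 = 136.0 mm
Weak-axis I_min = (h_o·b_o³ − h_i·b_i³)/12 with b_o = 172, b_i = 136.0 mm (shorter outer/inner sides).
I_min = (273×172³ − 237.0×136.0³)/12 = 6.608×10^7 mm⁴
I = 6.608×10^7 mm⁴ = 6.608×10^-5 m⁴
Effective length L_e = K·L = 2 × 2.67 = 5.340 m
P_cr = π²EI / L_e² = π² × 117×10⁹ × 6.608×10^-5 / 5.340² = 2.676×10^6 N

P_cr ≈ 2680 kN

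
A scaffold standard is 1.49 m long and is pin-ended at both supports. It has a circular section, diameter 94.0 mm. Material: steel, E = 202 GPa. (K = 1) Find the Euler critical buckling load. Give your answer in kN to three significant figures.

P_cr ≈ 3440 kN

I = πd⁴/64 = π×94.0⁴/64 = 3.832×10^6 mm⁴
I = 3.832×10^6 mm⁴ = 3.832×10^-6 m⁴
Effective length L_e = K·L = 1 × 1.49 = 1.490 m
P_cr = π²EI / L_e² = π² × 202×10⁹ × 3.832×10^-6 / 1.490² = 3.442×10^6 N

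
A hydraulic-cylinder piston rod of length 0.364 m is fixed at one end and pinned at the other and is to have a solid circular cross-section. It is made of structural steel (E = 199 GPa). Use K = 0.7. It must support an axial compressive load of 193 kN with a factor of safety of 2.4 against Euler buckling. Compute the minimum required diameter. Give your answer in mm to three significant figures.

Required P_cr = n·P = 2.4 × 193 = 463.2 kN
L_e = K·L = 0.7 × 0.364 = 0.2548 m
Required I = P_cr·L_e²/(π²E) = 4.632×10^5 × 0.2548² / (π² × 1.99×10^11) = 1.531×10^-8 m⁴
I_req = 1.531×10^4 mm⁴
Solid circle: I = πd⁴/64  ⇒  d = (64I/π)^(1/4) = (64×1.531×10^4/π)^(1/4) = 23.6 mm

d ≈ 23.6 mm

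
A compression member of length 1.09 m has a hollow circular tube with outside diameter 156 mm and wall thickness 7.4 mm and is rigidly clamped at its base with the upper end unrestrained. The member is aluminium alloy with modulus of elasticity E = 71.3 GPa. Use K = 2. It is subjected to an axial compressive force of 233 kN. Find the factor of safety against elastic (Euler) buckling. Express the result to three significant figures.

n ≈ 6.07

Inner diameter d_i = 156 − 2×7.4 = 141.2 mm
I = π(d_o⁴ − d_i⁴)/64 = π(156⁴ − 141.2⁴)/64 = 9.559×10^6 mm⁴
I = 9.559×10^6 mm⁴ = 9.559×10^-6 m⁴
Effective length L_e = K·L = 2 × 1.09 = 2.180 m
P_cr = π²EI / L_e² = π² × 71.3×10⁹ × 9.559×10^-6 / 2.180² = 1.415×10^6 N
Factor of safety n = P_cr / P = 1415.5 / 233 = 6.07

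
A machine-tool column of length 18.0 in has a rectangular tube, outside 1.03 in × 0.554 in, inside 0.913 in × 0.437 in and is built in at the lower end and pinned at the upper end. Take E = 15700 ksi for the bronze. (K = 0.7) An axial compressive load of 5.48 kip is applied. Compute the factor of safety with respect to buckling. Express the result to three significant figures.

Weak-axis I_min = (h_o·b_o³ − h_i·b_i³)/12 with b_o = 0.554, b_i = 0.4370 in (shorter outer/inner sides).
I_min = (1.03×0.554³ − 0.9130×0.4370³)/12 = 8.245×10^-3 in⁴
Effective length L_e = K·L = 0.7 × 18.0 = 12.60 in
P_cr = π²EI / L_e² = π² × 15700×10³ × 8.245×10^-3 / 12.60² = 8.047×10^3 lb
Factor of safety n = P_cr / P = 8.0472 / 5.48 = 1.47

n ≈ 1.47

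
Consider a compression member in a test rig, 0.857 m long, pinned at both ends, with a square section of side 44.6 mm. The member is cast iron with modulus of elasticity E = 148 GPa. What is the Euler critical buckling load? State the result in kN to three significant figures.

P_cr ≈ 656 kN

I = a⁴/12 = 44.6⁴/12 = 3.297×10^5 mm⁴
I = 3.297×10^5 mm⁴ = 3.297×10^-7 m⁴
Effective length L_e = K·L = 1 × 0.857 = 0.8570 m
P_cr = π²EI / L_e² = π² × 148×10⁹ × 3.297×10^-7 / 0.8570² = 6.558×10^5 N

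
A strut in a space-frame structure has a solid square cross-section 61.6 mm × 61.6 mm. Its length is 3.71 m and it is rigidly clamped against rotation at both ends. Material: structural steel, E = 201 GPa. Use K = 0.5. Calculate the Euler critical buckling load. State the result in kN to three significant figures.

P_cr ≈ 692 kN

I = a⁴/12 = 61.6⁴/12 = 1.200×10^6 mm⁴
I = 1.200×10^6 mm⁴ = 1.200×10^-6 m⁴
Effective length L_e = K·L = 0.5 × 3.71 = 1.855 m
P_cr = π²EI / L_e² = π² × 201×10⁹ × 1.200×10^-6 / 1.855² = 6.918×10^5 N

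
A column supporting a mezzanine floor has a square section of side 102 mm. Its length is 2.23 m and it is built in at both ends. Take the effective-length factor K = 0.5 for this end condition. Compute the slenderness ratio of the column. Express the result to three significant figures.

I = a⁴/12 = 102⁴/12 = 9.020×10^6 mm⁴
A = 1.040×10^4 mm²;  r_min = √(I/A) = √(9.020×10^6/1.040×10^4) = 29.44 mm
L_e = K·L = 0.5 × 2.23 m = 1.115 m = 1115.0 mm
λ = L_e / r_min = 1115.0 / 29.44 = 37.9

λ ≈ 37.9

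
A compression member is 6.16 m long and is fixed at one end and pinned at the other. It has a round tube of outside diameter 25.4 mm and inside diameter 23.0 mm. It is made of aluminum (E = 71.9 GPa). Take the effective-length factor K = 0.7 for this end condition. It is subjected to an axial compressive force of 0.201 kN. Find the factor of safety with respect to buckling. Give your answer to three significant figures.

d_o = 25.4 mm, d_i = 23.0 mm
I = π(d_o⁴ − d_i⁴)/64 = π(25.4⁴ − 23.00⁴)/64 = 6.695×10^3 mm⁴
I = 6.695×10^3 mm⁴ = 6.695×10^-9 m⁴
Effective length L_e = K·L = 0.7 × 6.16 = 4.312 m
P_cr = π²EI / L_e² = π² × 71.9×10⁹ × 6.695×10^-9 / 4.312² = 255.5 N
Factor of safety n = P_cr / P = 0.25552 / 0.201 = 1.27

n ≈ 1.27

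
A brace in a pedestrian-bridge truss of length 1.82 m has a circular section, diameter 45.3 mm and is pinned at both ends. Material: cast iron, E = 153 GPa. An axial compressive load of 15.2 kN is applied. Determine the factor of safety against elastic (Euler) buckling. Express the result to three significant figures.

I = πd⁴/64 = π×45.3⁴/64 = 2.067×10^5 mm⁴
I = 2.067×10^5 mm⁴ = 2.067×10^-7 m⁴
Effective length L_e = K·L = 1 × 1.82 = 1.820 m
P_cr = π²EI / L_e² = π² × 153×10⁹ × 2.067×10^-7 / 1.820² = 9.423×10^4 N
Factor of safety n = P_cr / P = 94.235 / 15.2 = 6.20

n ≈ 6.20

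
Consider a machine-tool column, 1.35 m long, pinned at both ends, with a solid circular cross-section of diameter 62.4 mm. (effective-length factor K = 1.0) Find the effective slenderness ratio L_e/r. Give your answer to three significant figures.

λ ≈ 86.5

For a solid circle r = d/4 = 62.4/4 = 15.60 mm
L_e = K·L = 1 × 1.35 m = 1.350 m = 1350.0 mm
λ = L_e / r_min = 1350.0 / 15.60 = 86.5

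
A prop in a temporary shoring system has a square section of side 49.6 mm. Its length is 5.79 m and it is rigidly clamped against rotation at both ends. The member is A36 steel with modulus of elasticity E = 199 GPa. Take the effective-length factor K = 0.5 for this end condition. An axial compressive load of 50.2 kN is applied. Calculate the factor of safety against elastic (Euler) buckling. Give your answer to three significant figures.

n ≈ 2.35

I = a⁴/12 = 49.6⁴/12 = 5.044×10^5 mm⁴
I = 5.044×10^5 mm⁴ = 5.044×10^-7 m⁴
Effective length L_e = K·L = 0.5 × 5.79 = 2.895 m
P_cr = π²EI / L_e² = π² × 199×10⁹ × 5.044×10^-7 / 2.895² = 1.182×10^5 N
Factor of safety n = P_cr / P = 118.20 / 50.2 = 2.35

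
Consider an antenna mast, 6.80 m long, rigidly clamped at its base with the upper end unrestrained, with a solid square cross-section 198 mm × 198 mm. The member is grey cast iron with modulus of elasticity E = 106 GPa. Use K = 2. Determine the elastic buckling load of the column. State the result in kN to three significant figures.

P_cr ≈ 724 kN

I = a⁴/12 = 198⁴/12 = 1.281×10^8 mm⁴
I = 1.281×10^8 mm⁴ = 1.281×10^-4 m⁴
Effective length L_e = K·L = 2 × 6.80 = 13.60 m
P_cr = π²EI / L_e² = π² × 106×10⁹ × 1.281×10^-4 / 13.60² = 7.244×10^5 N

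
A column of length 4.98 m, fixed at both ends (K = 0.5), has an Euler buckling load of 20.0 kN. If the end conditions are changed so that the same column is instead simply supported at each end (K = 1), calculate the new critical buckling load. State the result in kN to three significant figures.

P_cr ≈ 5.00 kN

P_cr ∝ 1/K², so P_cr,new = P_cr,old × (K_old/K_new)² = 20.0 × (0.5/1)²
= 20.0 × 0.2500 = 5.00 kN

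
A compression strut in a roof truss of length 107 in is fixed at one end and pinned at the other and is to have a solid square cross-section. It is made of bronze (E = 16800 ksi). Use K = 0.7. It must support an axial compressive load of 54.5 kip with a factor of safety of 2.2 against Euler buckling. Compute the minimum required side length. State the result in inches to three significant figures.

a ≈ 2.64 in

Required P_cr = n·P = 2.2 × 54.5 = 119.9 kip
L_e = K·L = 0.7 × 107 = 74.90 in
Required I = P_cr·L_e²/(π²E) = 1.199×10^5 × 74.90² / (π² × 1.68×10^7) = 4.057 in⁴
Solid square: I = a⁴/12  ⇒  a = (12I)^(1/4) = (12×4.057)^(1/4) = 2.64 in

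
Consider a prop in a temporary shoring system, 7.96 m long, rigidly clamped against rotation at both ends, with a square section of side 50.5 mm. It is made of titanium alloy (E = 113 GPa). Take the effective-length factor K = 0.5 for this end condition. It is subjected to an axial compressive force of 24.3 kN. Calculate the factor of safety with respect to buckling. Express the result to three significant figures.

n ≈ 1.57

I = a⁴/12 = 50.5⁴/12 = 5.420×10^5 mm⁴
I = 5.420×10^5 mm⁴ = 5.420×10^-7 m⁴
Effective length L_e = K·L = 0.5 × 7.96 = 3.980 m
P_cr = π²EI / L_e² = π² × 113×10⁹ × 5.420×10^-7 / 3.980² = 3.816×10^4 N
Factor of safety n = P_cr / P = 38.159 / 24.3 = 1.57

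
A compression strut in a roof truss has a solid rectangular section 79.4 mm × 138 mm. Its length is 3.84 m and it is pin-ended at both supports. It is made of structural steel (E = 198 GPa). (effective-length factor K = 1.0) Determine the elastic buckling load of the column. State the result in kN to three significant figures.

Buckling occurs about the weak axis: I_min = h·b³/12 with b = 79.4 mm (the shorter side).
I_min = 138×79.4³/12 = 5.757×10^6 mm⁴
I = 5.757×10^6 mm⁴ = 5.757×10^-6 m⁴
Effective length L_e = K·L = 1 × 3.84 = 3.840 m
P_cr = π²EI / L_e² = π² × 198×10⁹ × 5.757×10^-6 / 3.840² = 7.629×10^5 N

P_cr ≈ 763 kN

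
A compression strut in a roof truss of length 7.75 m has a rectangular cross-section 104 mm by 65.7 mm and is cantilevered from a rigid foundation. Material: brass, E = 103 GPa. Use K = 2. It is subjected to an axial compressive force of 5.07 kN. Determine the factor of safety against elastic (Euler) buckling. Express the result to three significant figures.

n ≈ 2.05

Buckling occurs about the weak axis: I_min = h·b³/12 with b = 65.7 mm (the shorter side).
I_min = 104×65.7³/12 = 2.458×10^6 mm⁴
I = 2.458×10^6 mm⁴ = 2.458×10^-6 m⁴
Effective length L_e = K·L = 2 × 7.75 = 15.50 m
P_cr = π²EI / L_e² = π² × 103×10⁹ × 2.458×10^-6 / 15.50² = 1.040×10^4 N
Factor of safety n = P_cr / P = 10.400 / 5.07 = 2.05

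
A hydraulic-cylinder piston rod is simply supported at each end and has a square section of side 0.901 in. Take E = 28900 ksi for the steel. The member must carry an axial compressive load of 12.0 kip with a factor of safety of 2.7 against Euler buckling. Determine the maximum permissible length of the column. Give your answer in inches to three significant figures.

I = a⁴/12 = 0.901⁴/12 = 5.492×10^-2 in⁴
Required critical load P_cr = n·P = 2.7 × 12.0 = 32.40 kip = 3.240×10^4 lb
From P_cr = π²EI/(K·L)²:  L = (1/K)·√(π²EI/P_cr) = (1/1)·√(π²×2.89×10^7×5.492×10^-2/3.240×10^4)
L = 22.0 in

L_max ≈ 22.0 in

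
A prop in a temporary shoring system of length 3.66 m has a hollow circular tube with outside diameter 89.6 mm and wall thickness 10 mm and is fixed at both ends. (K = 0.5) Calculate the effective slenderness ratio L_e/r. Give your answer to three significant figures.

Inner diameter d_i = 89.6 − 2×10 = 69.60 mm
I = π(d_o⁴ − d_i⁴)/64 = π(89.6⁴ − 69.60⁴)/64 = 2.012×10^6 mm⁴
A = 2.501×10^3 mm²;  r_min = √(I/A) = √(2.012×10^6/2.501×10^3) = 28.36 mm
L_e = K·L = 0.5 × 3.66 m = 1.830 m = 1830.0 mm
λ = L_e / r_min = 1830.0 / 28.36 = 64.5

λ ≈ 64.5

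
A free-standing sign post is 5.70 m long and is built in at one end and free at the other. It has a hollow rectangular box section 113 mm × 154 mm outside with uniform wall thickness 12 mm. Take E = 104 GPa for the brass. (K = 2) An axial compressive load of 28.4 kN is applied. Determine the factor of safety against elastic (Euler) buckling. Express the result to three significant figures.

Inner dimensions: h_i = 154 − 2×12 = 130.0 mm, b_i = 113 − 2×12 = 89.00 mm
Weak-axis I_min = (h_o·b_o³ − h_i·b_i³)/12 with b_o = 113, b_i = 89.00 mm (shorter outer/inner sides).
I_min = (154×113³ − 130.0×89.00³)/12 = 1.088×10^7 mm⁴
I = 1.088×10^7 mm⁴ = 1.088×10^-5 m⁴
Effective length L_e = K·L = 2 × 5.70 = 11.40 m
P_cr = π²EI / L_e² = π² × 104×10⁹ × 1.088×10^-5 / 11.40² = 8.593×10^4 N
Factor of safety n = P_cr / P = 85.932 / 28.4 = 3.03

n ≈ 3.03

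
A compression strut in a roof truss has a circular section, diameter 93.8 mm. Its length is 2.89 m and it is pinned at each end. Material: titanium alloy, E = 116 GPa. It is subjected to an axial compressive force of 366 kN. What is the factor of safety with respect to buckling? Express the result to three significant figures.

I = πd⁴/64 = π×93.8⁴/64 = 3.800×10^6 mm⁴
I = 3.800×10^6 mm⁴ = 3.800×10^-6 m⁴
Effective length L_e = K·L = 1 × 2.89 = 2.890 m
P_cr = π²EI / L_e² = π² × 116×10⁹ × 3.800×10^-6 / 2.890² = 5.209×10^5 N
Factor of safety n = P_cr / P = 520.89 / 366 = 1.42

n ≈ 1.42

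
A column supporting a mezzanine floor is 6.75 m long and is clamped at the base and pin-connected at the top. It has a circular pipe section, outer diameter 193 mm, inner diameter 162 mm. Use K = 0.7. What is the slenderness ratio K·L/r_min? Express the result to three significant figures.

d_o = 193 mm, d_i = 162 mm
I = π(d_o⁴ − d_i⁴)/64 = π(193⁴ − 162.0⁴)/64 = 3.430×10^7 mm⁴
A = 8.643×10^3 mm²;  r_min = √(I/A) = √(3.430×10^7/8.643×10^3) = 62.99 mm
L_e = K·L = 0.7 × 6.75 m = 4.725 m = 4725.0 mm
λ = L_e / r_min = 4725.0 / 62.99 = 75.0

λ ≈ 75.0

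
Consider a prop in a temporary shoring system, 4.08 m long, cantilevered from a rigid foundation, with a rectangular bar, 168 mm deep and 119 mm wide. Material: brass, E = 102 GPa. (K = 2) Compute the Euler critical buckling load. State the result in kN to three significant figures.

P_cr ≈ 357 kN

Buckling occurs about the weak axis: I_min = h·b³/12 with b = 119 mm (the shorter side).
I_min = 168×119³/12 = 2.359×10^7 mm⁴
I = 2.359×10^7 mm⁴ = 2.359×10^-5 m⁴
Effective length L_e = K·L = 2 × 4.08 = 8.160 m
P_cr = π²EI / L_e² = π² × 102×10⁹ × 2.359×10^-5 / 8.160² = 3.567×10^5 N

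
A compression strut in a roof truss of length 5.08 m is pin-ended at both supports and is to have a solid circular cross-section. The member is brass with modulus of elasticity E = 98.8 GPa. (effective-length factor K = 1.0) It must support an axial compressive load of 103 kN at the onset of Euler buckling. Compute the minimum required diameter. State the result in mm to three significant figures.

L_e = K·L = 1 × 5.08 = 5.080 m
Required I = P_cr·L_e²/(π²E) = 1.030×10^5 × 5.080² / (π² × 9.88×10^10) = 2.726×10^-6 m⁴
I_req = 2.726×10^6 mm⁴
Solid circle: I = πd⁴/64  ⇒  d = (64I/π)^(1/4) = (64×2.726×10^6/π)^(1/4) = 86.3 mm

d ≈ 86.3 mm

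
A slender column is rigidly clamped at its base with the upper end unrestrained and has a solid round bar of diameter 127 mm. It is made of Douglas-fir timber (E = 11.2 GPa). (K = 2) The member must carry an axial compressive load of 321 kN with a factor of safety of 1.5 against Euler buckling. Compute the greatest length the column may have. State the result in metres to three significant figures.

L_max ≈ 0.856 m

I = πd⁴/64 = π×127⁴/64 = 1.277×10^7 mm⁴
I = 1.277×10^-5 m⁴
Required critical load P_cr = n·P = 1.5 × 321 = 481.5 kN = 4.815×10^5 N
From P_cr = π²EI/(K·L)²:  L = (1/K)·√(π²EI/P_cr) = (1/2)·√(π²×1.12×10^10×1.277×10^-5/4.815×10^5)
L = 0.856 m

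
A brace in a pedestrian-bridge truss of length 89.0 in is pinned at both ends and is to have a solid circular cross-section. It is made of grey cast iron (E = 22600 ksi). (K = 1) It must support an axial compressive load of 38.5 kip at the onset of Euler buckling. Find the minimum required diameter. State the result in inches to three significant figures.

d ≈ 2.30 in

L_e = K·L = 1 × 89.0 = 89.00 in
Required I = P_cr·L_e²/(π²E) = 3.850×10^4 × 89.00² / (π² × 2.26×10^7) = 1.367 in⁴
Solid circle: I = πd⁴/64  ⇒  d = (64I/π)^(1/4) = (64×1.367/π)^(1/4) = 2.30 in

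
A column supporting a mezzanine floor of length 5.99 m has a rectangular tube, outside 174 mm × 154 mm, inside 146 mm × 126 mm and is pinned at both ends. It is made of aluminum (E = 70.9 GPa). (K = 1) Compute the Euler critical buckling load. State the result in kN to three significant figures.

Weak-axis I_min = (h_o·b_o³ − h_i·b_i³)/12 with b_o = 154, b_i = 126.0 mm (shorter outer/inner sides).
I_min = (174×154³ − 146.0×126.0³)/12 = 2.862×10^7 mm⁴
I = 2.862×10^7 mm⁴ = 2.862×10^-5 m⁴
Effective length L_e = K·L = 1 × 5.99 = 5.990 m
P_cr = π²EI / L_e² = π² × 70.9×10⁹ × 2.862×10^-5 / 5.990² = 5.582×10^5 N

P_cr ≈ 558 kN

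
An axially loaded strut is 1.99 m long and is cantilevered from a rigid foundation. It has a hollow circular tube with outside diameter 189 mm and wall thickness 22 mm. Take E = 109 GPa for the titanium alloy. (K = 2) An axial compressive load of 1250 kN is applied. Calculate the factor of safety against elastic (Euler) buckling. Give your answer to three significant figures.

Inner diameter d_i = 189 − 2×22 = 145.0 mm
I = π(d_o⁴ − d_i⁴)/64 = π(189⁴ − 145.0⁴)/64 = 4.094×10^7 mm⁴
I = 4.094×10^7 mm⁴ = 4.094×10^-5 m⁴
Effective length L_e = K·L = 2 × 1.99 = 3.980 m
P_cr = π²EI / L_e² = π² × 109×10⁹ × 4.094×10^-5 / 3.980² = 2.780×10^6 N
Factor of safety n = P_cr / P = 2780.1 / 1250 = 2.22

n ≈ 2.22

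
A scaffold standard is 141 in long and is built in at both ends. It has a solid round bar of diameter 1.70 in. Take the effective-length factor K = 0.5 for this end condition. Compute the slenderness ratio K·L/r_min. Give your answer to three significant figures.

λ ≈ 166

I = πd⁴/64 = π×1.70⁴/64 = 0.4100 in⁴
A = 2.270 in²;  r_min = √(I/A) = √(0.4100/2.270) = 0.4250 in
L_e = K·L = 0.5 × 141 = 70.50 in
λ = L_e / r_min = 70.500 / 0.4250 = 166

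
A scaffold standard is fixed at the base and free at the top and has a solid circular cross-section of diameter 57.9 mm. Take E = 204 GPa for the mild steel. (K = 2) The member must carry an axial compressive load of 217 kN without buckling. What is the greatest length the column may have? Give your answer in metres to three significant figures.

L_max ≈ 1.13 m

I = πd⁴/64 = π×57.9⁴/64 = 5.517×10^5 mm⁴
I = 5.517×10^-7 m⁴
At the buckling limit P_cr = P = 2.170×10^5 N
From P_cr = π²EI/(K·L)²:  L = (1/K)·√(π²EI/P_cr) = (1/2)·√(π²×2.04×10^11×5.517×10^-7/2.170×10^5)
L = 1.13 m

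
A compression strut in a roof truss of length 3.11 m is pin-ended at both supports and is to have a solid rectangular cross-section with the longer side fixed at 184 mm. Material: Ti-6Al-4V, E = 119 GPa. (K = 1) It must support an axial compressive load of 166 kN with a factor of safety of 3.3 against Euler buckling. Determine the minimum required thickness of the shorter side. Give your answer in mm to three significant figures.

b ≈ 66.5 mm

Required P_cr = n·P = 3.3 × 166 = 547.8 kN
L_e = K·L = 1 × 3.11 = 3.110 m
Required I = P_cr·L_e²/(π²E) = 5.478×10^5 × 3.110² / (π² × 1.19×10^11) = 4.511×10^-6 m⁴
I_req = 4.511×10^6 mm⁴
Rectangle, weak axis: I_min = h·b³/12 with h = 184 mm fixed  ⇒  b = (12I/h)^(1/3) = 66.5 mm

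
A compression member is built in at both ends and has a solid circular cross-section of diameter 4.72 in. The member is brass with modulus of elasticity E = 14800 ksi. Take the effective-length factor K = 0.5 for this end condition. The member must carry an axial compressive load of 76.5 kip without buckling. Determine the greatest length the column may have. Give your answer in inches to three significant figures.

L_max ≈ 431 in

I = πd⁴/64 = π×4.72⁴/64 = 24.36 in⁴
At the buckling limit P_cr = P = 7.650×10^4 lb
From P_cr = π²EI/(K·L)²:  L = (1/K)·√(π²EI/P_cr) = (1/0.5)·√(π²×1.48×10^7×24.36/7.650×10^4)
L = 431 in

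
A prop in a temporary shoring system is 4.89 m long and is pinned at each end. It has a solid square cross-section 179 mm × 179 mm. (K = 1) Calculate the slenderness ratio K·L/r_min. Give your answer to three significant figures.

I = a⁴/12 = 179⁴/12 = 8.555×10^7 mm⁴
A = 3.204×10^4 mm²;  r_min = √(I/A) = √(8.555×10^7/3.204×10^4) = 51.67 mm
L_e = K·L = 1 × 4.89 m = 4.890 m = 4890.0 mm
λ = L_e / r_min = 4890.0 / 51.67 = 94.6

λ ≈ 94.6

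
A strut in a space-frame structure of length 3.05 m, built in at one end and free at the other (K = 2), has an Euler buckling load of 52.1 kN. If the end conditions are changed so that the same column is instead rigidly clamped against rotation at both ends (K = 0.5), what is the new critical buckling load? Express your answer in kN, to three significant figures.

P_cr ∝ 1/K², so P_cr,new = P_cr,old × (K_old/K_new)² = 52.1 × (2/0.5)²
= 52.1 × 16.00 = 834 kN

P_cr ≈ 834 kN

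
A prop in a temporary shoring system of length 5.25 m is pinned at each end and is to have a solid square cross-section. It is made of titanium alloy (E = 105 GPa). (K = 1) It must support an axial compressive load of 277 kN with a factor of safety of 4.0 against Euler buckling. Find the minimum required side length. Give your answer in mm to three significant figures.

a ≈ 137 mm

Required P_cr = n·P = 4.0 × 277 = 1108 kN
L_e = K·L = 1 × 5.25 = 5.250 m
Required I = P_cr·L_e²/(π²E) = 1.108×10^6 × 5.250² / (π² × 1.05×10^11) = 2.947×10^-5 m⁴
I_req = 2.947×10^7 mm⁴
Solid square: I = a⁴/12  ⇒  a = (12I)^(1/4) = (12×2.947×10^7)^(1/4) = 137 mm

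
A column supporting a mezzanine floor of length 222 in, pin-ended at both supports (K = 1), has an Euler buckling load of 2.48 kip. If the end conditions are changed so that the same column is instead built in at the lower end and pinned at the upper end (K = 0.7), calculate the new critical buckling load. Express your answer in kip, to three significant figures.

P_cr ∝ 1/K², so P_cr,new = P_cr,old × (K_old/K_new)² = 2.48 × (1/0.7)²
= 2.48 × 2.041 = 5.06 kip

P_cr ≈ 5.06 kip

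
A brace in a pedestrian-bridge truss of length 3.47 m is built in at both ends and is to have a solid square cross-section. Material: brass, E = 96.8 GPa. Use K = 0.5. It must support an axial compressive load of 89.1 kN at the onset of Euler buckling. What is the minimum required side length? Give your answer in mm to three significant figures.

a ≈ 42.8 mm

L_e = K·L = 0.5 × 3.47 = 1.735 m
Required I = P_cr·L_e²/(π²E) = 8.910×10^4 × 1.735² / (π² × 9.68×10^10) = 2.807×10^-7 m⁴
I_req = 2.807×10^5 mm⁴
Solid square: I = a⁴/12  ⇒  a = (12I)^(1/4) = (12×2.807×10^5)^(1/4) = 42.8 mm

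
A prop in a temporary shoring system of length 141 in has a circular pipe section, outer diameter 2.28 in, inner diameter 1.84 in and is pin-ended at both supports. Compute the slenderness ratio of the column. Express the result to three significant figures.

λ ≈ 193

d_o = 2.28 in, d_i = 1.84 in
I = π(d_o⁴ − d_i⁴)/64 = π(2.28⁴ − 1.840⁴)/64 = 0.7639 in⁴
A = 1.424 in²;  r_min = √(I/A) = √(0.7639/1.424) = 0.7325 in
L_e = K·L = 1 × 141 = 141.0 in
λ = L_e / r_min = 141.00 / 0.7325 = 193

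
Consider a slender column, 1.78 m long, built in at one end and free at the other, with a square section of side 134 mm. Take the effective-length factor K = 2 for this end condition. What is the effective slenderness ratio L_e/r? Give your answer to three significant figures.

I = a⁴/12 = 134⁴/12 = 2.687×10^7 mm⁴
A = 1.796×10^4 mm²;  r_min = √(I/A) = √(2.687×10^7/1.796×10^4) = 38.68 mm
L_e = K·L = 2 × 1.78 m = 3.560 m = 3560.0 mm
λ = L_e / r_min = 3560.0 / 38.68 = 92.0

λ ≈ 92.0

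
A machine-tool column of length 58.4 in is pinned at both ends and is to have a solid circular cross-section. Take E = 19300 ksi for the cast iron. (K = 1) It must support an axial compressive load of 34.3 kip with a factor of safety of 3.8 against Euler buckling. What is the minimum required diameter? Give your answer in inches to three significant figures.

Required P_cr = n·P = 3.8 × 34.3 = 130.3 kip
L_e = K·L = 1 × 58.4 = 58.40 in
Required I = P_cr·L_e²/(π²E) = 1.303×10^5 × 58.40² / (π² × 1.93×10^7) = 2.334 in⁴
Solid circle: I = πd⁴/64  ⇒  d = (64I/π)^(1/4) = (64×2.334/π)^(1/4) = 2.63 in

d ≈ 2.63 in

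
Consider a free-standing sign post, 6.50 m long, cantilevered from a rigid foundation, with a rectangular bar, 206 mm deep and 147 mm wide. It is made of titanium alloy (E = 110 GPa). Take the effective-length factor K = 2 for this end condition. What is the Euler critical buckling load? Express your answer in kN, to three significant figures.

Buckling occurs about the weak axis: I_min = h·b³/12 with b = 147 mm (the shorter side).
I_min = 206×147³/12 = 5.453×10^7 mm⁴
I = 5.453×10^7 mm⁴ = 5.453×10^-5 m⁴
Effective length L_e = K·L = 2 × 6.50 = 13.00 m
P_cr = π²EI / L_e² = π² × 110×10⁹ × 5.453×10^-5 / 13.00² = 3.503×10^5 N

P_cr ≈ 350 kN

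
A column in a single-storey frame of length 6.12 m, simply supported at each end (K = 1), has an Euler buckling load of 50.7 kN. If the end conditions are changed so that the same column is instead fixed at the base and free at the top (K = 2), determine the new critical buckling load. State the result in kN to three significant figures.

P_cr ≈ 12.7 kN

P_cr ∝ 1/K², so P_cr,new = P_cr,old × (K_old/K_new)² = 50.7 × (1/2)²
= 50.7 × 0.2500 = 12.7 kN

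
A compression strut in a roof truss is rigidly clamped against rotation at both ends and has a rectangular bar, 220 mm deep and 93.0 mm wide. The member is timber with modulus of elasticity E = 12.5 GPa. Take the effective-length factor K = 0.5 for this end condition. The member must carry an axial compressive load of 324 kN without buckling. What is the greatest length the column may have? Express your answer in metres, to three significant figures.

L_max ≈ 4.74 m

Buckling occurs about the weak axis: I_min = h·b³/12 with b = 93.0 mm (the shorter side).
I_min = 220×93.0³/12 = 1.475×10^7 mm⁴
I = 1.475×10^-5 m⁴
At the buckling limit P_cr = P = 3.240×10^5 N
From P_cr = π²EI/(K·L)²:  L = (1/K)·√(π²EI/P_cr) = (1/0.5)·√(π²×1.25×10^10×1.475×10^-5/3.240×10^5)
L = 4.74 m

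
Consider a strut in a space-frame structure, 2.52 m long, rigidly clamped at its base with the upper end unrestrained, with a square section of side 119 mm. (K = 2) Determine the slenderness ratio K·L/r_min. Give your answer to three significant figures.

I = a⁴/12 = 119⁴/12 = 1.671×10^7 mm⁴
A = 1.416×10^4 mm²;  r_min = √(I/A) = √(1.671×10^7/1.416×10^4) = 34.35 mm
L_e = K·L = 2 × 2.52 m = 5.040 m = 5040.0 mm
λ = L_e / r_min = 5040.0 / 34.35 = 147

λ ≈ 147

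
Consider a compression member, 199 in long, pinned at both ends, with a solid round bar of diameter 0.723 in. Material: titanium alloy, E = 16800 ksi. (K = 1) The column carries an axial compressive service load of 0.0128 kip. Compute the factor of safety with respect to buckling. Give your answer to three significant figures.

n ≈ 4.39

I = πd⁴/64 = π×0.723⁴/64 = 1.341×10^-2 in⁴
Effective length L_e = K·L = 1 × 199 = 199.0 in
P_cr = π²EI / L_e² = π² × 16800×10³ × 1.341×10^-2 / 199.0² = 56.16 lb
Factor of safety n = P_cr / P = 0.056160 / 0.0128 = 4.39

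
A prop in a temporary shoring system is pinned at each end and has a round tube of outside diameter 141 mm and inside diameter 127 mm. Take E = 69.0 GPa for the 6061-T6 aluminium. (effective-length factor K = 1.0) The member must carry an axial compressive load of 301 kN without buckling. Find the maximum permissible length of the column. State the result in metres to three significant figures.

d_o = 141 mm, d_i = 127 mm
I = π(d_o⁴ − d_i⁴)/64 = π(141⁴ − 127.0⁴)/64 = 6.632×10^6 mm⁴
I = 6.632×10^-6 m⁴
At the buckling limit P_cr = P = 3.010×10^5 N
From P_cr = π²EI/(K·L)²:  L = (1/K)·√(π²EI/P_cr) = (1/1)·√(π²×6.90×10^10×6.632×10^-6/3.010×10^5)
L = 3.87 m

L_max ≈ 3.87 m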